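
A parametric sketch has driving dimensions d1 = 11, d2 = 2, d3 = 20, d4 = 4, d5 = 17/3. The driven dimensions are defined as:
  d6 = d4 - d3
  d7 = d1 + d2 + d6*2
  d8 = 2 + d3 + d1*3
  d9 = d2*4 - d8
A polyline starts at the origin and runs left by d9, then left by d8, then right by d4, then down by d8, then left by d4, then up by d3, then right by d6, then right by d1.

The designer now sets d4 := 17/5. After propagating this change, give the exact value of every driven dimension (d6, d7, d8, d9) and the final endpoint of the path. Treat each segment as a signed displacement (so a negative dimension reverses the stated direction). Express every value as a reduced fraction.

Apply edit: d4 := 17/5
  d6 = d4 - d3 = -83/5
  d7 = d1 + d2 + d6*2 = -101/5
  d8 = 2 + d3 + d1*3 = 55
  d9 = d2*4 - d8 = -47
Walk from origin (0, 0):
  seg 1: left by d9 = -47 → (47, 0)
  seg 2: left by d8 = 55 → (-8, 0)
  seg 3: right by d4 = 17/5 → (-23/5, 0)
  seg 4: down by d8 = 55 → (-23/5, -55)
  seg 5: left by d4 = 17/5 → (-8, -55)
  seg 6: up by d3 = 20 → (-8, -35)
  seg 7: right by d6 = -83/5 → (-123/5, -35)
  seg 8: right by d1 = 11 → (-68/5, -35)

d6 = -83/5
d7 = -101/5
d8 = 55
d9 = -47
endpoint = (-68/5, -35)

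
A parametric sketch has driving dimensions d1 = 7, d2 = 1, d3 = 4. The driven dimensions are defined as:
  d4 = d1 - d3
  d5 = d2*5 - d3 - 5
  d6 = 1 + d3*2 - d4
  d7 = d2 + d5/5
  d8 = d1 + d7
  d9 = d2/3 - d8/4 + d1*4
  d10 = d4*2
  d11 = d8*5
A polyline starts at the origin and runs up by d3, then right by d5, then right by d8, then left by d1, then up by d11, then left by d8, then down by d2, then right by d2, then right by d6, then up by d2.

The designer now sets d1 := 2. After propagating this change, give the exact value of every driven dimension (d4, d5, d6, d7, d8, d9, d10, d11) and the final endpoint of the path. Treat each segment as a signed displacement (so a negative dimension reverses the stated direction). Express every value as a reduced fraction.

d4 = -2
d5 = -4
d6 = 11
d7 = 1/5
d8 = 11/5
d9 = 467/60
d10 = -4
d11 = 11
endpoint = (6, 15)

Apply edit: d1 := 2
  d4 = d1 - d3 = -2
  d5 = d2*5 - d3 - 5 = -4
  d6 = 1 + d3*2 - d4 = 11
  d7 = d2 + d5/5 = 1/5
  d8 = d1 + d7 = 11/5
  d9 = d2/3 - d8/4 + d1*4 = 467/60
  d10 = d4*2 = -4
  d11 = d8*5 = 11
Walk from origin (0, 0):
  seg 1: up by d3 = 4 → (0, 4)
  seg 2: right by d5 = -4 → (-4, 4)
  seg 3: right by d8 = 11/5 → (-9/5, 4)
  seg 4: left by d1 = 2 → (-19/5, 4)
  seg 5: up by d11 = 11 → (-19/5, 15)
  seg 6: left by d8 = 11/5 → (-6, 15)
  seg 7: down by d2 = 1 → (-6, 14)
  seg 8: right by d2 = 1 → (-5, 14)
  seg 9: right by d6 = 11 → (6, 14)
  seg 10: up by d2 = 1 → (6, 15)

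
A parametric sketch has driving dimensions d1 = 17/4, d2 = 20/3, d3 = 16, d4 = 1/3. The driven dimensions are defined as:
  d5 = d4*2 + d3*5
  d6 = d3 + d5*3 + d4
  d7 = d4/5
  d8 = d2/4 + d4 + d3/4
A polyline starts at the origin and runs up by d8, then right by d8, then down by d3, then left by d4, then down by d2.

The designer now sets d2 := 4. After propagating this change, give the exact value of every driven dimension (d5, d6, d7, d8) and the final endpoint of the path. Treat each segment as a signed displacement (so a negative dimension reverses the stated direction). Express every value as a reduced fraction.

Apply edit: d2 := 4
  d5 = d4*2 + d3*5 = 242/3
  d6 = d3 + d5*3 + d4 = 775/3
  d7 = d4/5 = 1/15
  d8 = d2/4 + d4 + d3/4 = 16/3
Walk from origin (0, 0):
  seg 1: up by d8 = 16/3 → (0, 16/3)
  seg 2: right by d8 = 16/3 → (16/3, 16/3)
  seg 3: down by d3 = 16 → (16/3, -32/3)
  seg 4: left by d4 = 1/3 → (5, -32/3)
  seg 5: down by d2 = 4 → (5, -44/3)

d5 = 242/3
d6 = 775/3
d7 = 1/15
d8 = 16/3
endpoint = (5, -44/3)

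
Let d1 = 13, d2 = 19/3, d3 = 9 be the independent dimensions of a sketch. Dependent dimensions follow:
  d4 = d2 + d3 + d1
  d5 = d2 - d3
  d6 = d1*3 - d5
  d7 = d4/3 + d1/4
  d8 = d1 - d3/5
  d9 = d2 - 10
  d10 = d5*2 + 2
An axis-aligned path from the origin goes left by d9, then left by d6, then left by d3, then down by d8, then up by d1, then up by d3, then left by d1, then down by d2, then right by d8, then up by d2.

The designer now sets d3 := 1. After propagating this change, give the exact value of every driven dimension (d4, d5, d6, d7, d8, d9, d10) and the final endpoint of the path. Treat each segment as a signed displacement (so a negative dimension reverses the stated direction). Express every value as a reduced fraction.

Apply edit: d3 := 1
  d4 = d2 + d3 + d1 = 61/3
  d5 = d2 - d3 = 16/3
  d6 = d1*3 - d5 = 101/3
  d7 = d4/3 + d1/4 = 361/36
  d8 = d1 - d3/5 = 64/5
  d9 = d2 - 10 = -11/3
  d10 = d5*2 + 2 = 38/3
Walk from origin (0, 0):
  seg 1: left by d9 = -11/3 → (11/3, 0)
  seg 2: left by d6 = 101/3 → (-30, 0)
  seg 3: left by d3 = 1 → (-31, 0)
  seg 4: down by d8 = 64/5 → (-31, -64/5)
  seg 5: up by d1 = 13 → (-31, 1/5)
  seg 6: up by d3 = 1 → (-31, 6/5)
  seg 7: left by d1 = 13 → (-44, 6/5)
  seg 8: down by d2 = 19/3 → (-44, -77/15)
  seg 9: right by d8 = 64/5 → (-156/5, -77/15)
  seg 10: up by d2 = 19/3 → (-156/5, 6/5)

d4 = 61/3
d5 = 16/3
d6 = 101/3
d7 = 361/36
d8 = 64/5
d9 = -11/3
d10 = 38/3
endpoint = (-156/5, 6/5)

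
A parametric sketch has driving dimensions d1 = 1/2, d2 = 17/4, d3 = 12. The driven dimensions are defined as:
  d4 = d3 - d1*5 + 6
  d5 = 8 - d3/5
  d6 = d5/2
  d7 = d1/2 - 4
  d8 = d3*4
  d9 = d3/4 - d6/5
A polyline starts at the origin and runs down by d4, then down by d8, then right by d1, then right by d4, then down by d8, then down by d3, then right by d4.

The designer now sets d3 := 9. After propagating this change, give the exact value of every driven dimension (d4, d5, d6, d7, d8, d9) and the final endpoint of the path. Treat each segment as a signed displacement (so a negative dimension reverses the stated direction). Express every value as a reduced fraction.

d4 = 25/2
d5 = 31/5
d6 = 31/10
d7 = -15/4
d8 = 36
d9 = 163/100
endpoint = (51/2, -187/2)

Apply edit: d3 := 9
  d4 = d3 - d1*5 + 6 = 25/2
  d5 = 8 - d3/5 = 31/5
  d6 = d5/2 = 31/10
  d7 = d1/2 - 4 = -15/4
  d8 = d3*4 = 36
  d9 = d3/4 - d6/5 = 163/100
Walk from origin (0, 0):
  seg 1: down by d4 = 25/2 → (0, -25/2)
  seg 2: down by d8 = 36 → (0, -97/2)
  seg 3: right by d1 = 1/2 → (1/2, -97/2)
  seg 4: right by d4 = 25/2 → (13, -97/2)
  seg 5: down by d8 = 36 → (13, -169/2)
  seg 6: down by d3 = 9 → (13, -187/2)
  seg 7: right by d4 = 25/2 → (51/2, -187/2)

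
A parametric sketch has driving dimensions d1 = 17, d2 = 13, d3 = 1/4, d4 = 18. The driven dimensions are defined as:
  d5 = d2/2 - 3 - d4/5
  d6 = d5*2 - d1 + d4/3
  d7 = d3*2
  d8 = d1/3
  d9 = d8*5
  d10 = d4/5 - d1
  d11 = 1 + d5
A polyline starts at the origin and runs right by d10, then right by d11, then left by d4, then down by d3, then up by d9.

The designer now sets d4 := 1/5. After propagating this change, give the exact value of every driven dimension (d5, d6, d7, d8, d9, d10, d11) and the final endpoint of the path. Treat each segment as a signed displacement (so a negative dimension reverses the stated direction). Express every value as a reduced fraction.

d5 = 173/50
d6 = -751/75
d7 = 1/2
d8 = 17/3
d9 = 85/3
d10 = -424/25
d11 = 223/50
endpoint = (-127/10, 337/12)

Apply edit: d4 := 1/5
  d5 = d2/2 - 3 - d4/5 = 173/50
  d6 = d5*2 - d1 + d4/3 = -751/75
  d7 = d3*2 = 1/2
  d8 = d1/3 = 17/3
  d9 = d8*5 = 85/3
  d10 = d4/5 - d1 = -424/25
  d11 = 1 + d5 = 223/50
Walk from origin (0, 0):
  seg 1: right by d10 = -424/25 → (-424/25, 0)
  seg 2: right by d11 = 223/50 → (-25/2, 0)
  seg 3: left by d4 = 1/5 → (-127/10, 0)
  seg 4: down by d3 = 1/4 → (-127/10, -1/4)
  seg 5: up by d9 = 85/3 → (-127/10, 337/12)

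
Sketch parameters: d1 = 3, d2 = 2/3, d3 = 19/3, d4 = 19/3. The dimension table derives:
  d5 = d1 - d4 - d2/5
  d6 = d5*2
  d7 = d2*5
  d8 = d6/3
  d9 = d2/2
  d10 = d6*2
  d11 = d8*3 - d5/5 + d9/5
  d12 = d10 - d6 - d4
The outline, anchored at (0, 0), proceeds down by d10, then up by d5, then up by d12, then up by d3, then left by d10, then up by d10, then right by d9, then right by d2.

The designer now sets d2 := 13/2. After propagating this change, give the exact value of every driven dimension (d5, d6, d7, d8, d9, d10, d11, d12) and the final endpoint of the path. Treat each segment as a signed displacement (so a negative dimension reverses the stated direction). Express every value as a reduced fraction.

d5 = -139/30
d6 = -139/15
d7 = 65/2
d8 = -139/45
d9 = 13/4
d10 = -278/15
d11 = -769/100
d12 = -78/5
endpoint = (1697/60, -139/10)

Apply edit: d2 := 13/2
  d5 = d1 - d4 - d2/5 = -139/30
  d6 = d5*2 = -139/15
  d7 = d2*5 = 65/2
  d8 = d6/3 = -139/45
  d9 = d2/2 = 13/4
  d10 = d6*2 = -278/15
  d11 = d8*3 - d5/5 + d9/5 = -769/100
  d12 = d10 - d6 - d4 = -78/5
Walk from origin (0, 0):
  seg 1: down by d10 = -278/15 → (0, 278/15)
  seg 2: up by d5 = -139/30 → (0, 139/10)
  seg 3: up by d12 = -78/5 → (0, -17/10)
  seg 4: up by d3 = 19/3 → (0, 139/30)
  seg 5: left by d10 = -278/15 → (278/15, 139/30)
  seg 6: up by d10 = -278/15 → (278/15, -139/10)
  seg 7: right by d9 = 13/4 → (1307/60, -139/10)
  seg 8: right by d2 = 13/2 → (1697/60, -139/10)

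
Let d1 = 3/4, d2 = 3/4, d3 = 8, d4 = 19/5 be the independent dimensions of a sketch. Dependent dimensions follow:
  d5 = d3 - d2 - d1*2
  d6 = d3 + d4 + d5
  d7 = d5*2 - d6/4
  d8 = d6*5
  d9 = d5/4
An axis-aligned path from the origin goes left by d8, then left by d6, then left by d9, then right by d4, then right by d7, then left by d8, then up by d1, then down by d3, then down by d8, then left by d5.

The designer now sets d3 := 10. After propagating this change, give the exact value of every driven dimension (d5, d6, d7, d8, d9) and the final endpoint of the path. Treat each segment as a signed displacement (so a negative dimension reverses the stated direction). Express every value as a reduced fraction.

d5 = 31/4
d6 = 431/20
d7 = 809/80
d8 = 431/4
d9 = 31/16
endpoint = (-9313/40, -117)

Apply edit: d3 := 10
  d5 = d3 - d2 - d1*2 = 31/4
  d6 = d3 + d4 + d5 = 431/20
  d7 = d5*2 - d6/4 = 809/80
  d8 = d6*5 = 431/4
  d9 = d5/4 = 31/16
Walk from origin (0, 0):
  seg 1: left by d8 = 431/4 → (-431/4, 0)
  seg 2: left by d6 = 431/20 → (-1293/10, 0)
  seg 3: left by d9 = 31/16 → (-10499/80, 0)
  seg 4: right by d4 = 19/5 → (-2039/16, 0)
  seg 5: right by d7 = 809/80 → (-4693/40, 0)
  seg 6: left by d8 = 431/4 → (-9003/40, 0)
  seg 7: up by d1 = 3/4 → (-9003/40, 3/4)
  seg 8: down by d3 = 10 → (-9003/40, -37/4)
  seg 9: down by d8 = 431/4 → (-9003/40, -117)
  seg 10: left by d5 = 31/4 → (-9313/40, -117)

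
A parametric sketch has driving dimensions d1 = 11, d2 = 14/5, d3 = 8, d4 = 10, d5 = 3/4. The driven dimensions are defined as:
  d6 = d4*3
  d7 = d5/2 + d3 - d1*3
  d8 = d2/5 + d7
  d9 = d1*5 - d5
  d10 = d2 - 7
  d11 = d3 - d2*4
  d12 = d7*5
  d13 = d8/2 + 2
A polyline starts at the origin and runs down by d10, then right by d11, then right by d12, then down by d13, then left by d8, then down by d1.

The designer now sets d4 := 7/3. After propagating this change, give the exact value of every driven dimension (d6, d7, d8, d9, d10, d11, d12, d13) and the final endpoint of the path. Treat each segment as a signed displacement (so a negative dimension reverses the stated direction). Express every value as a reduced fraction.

Apply edit: d4 := 7/3
  d6 = d4*3 = 7
  d7 = d5/2 + d3 - d1*3 = -197/8
  d8 = d2/5 + d7 = -4813/200
  d9 = d1*5 - d5 = 217/4
  d10 = d2 - 7 = -21/5
  d11 = d3 - d2*4 = -16/5
  d12 = d7*5 = -985/8
  d13 = d8/2 + 2 = -4013/400
Walk from origin (0, 0):
  seg 1: down by d10 = -21/5 → (0, 21/5)
  seg 2: right by d11 = -16/5 → (-16/5, 21/5)
  seg 3: right by d12 = -985/8 → (-5053/40, 21/5)
  seg 4: down by d13 = -4013/400 → (-5053/40, 5693/400)
  seg 5: left by d8 = -4813/200 → (-5113/50, 5693/400)
  seg 6: down by d1 = 11 → (-5113/50, 1293/400)

d6 = 7
d7 = -197/8
d8 = -4813/200
d9 = 217/4
d10 = -21/5
d11 = -16/5
d12 = -985/8
d13 = -4013/400
endpoint = (-5113/50, 1293/400)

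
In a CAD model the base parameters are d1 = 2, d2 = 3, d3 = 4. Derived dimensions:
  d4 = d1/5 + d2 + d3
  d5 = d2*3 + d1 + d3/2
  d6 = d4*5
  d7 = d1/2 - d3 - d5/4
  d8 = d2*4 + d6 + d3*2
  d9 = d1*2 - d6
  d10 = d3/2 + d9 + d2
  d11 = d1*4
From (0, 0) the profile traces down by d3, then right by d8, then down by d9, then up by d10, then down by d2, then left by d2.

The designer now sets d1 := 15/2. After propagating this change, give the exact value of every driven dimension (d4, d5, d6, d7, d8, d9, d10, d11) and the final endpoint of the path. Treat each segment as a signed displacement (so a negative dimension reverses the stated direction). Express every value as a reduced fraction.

Apply edit: d1 := 15/2
  d4 = d1/5 + d2 + d3 = 17/2
  d5 = d2*3 + d1 + d3/2 = 37/2
  d6 = d4*5 = 85/2
  d7 = d1/2 - d3 - d5/4 = -39/8
  d8 = d2*4 + d6 + d3*2 = 125/2
  d9 = d1*2 - d6 = -55/2
  d10 = d3/2 + d9 + d2 = -45/2
  d11 = d1*4 = 30
Walk from origin (0, 0):
  seg 1: down by d3 = 4 → (0, -4)
  seg 2: right by d8 = 125/2 → (125/2, -4)
  seg 3: down by d9 = -55/2 → (125/2, 47/2)
  seg 4: up by d10 = -45/2 → (125/2, 1)
  seg 5: down by d2 = 3 → (125/2, -2)
  seg 6: left by d2 = 3 → (119/2, -2)

d4 = 17/2
d5 = 37/2
d6 = 85/2
d7 = -39/8
d8 = 125/2
d9 = -55/2
d10 = -45/2
d11 = 30
endpoint = (119/2, -2)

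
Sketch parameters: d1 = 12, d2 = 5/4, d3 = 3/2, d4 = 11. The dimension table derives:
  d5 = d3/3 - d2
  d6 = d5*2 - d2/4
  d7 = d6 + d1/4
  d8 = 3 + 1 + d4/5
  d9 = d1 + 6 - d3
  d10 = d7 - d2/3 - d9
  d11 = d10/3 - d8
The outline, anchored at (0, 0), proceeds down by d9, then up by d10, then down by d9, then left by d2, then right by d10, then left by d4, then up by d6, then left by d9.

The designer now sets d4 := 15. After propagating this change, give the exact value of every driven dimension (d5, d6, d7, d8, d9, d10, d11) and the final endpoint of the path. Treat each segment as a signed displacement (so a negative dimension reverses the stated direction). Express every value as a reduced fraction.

Apply edit: d4 := 15
  d5 = d3/3 - d2 = -3/4
  d6 = d5*2 - d2/4 = -29/16
  d7 = d6 + d1/4 = 19/16
  d8 = 3 + 1 + d4/5 = 7
  d9 = d1 + 6 - d3 = 33/2
  d10 = d7 - d2/3 - d9 = -755/48
  d11 = d10/3 - d8 = -1763/144
Walk from origin (0, 0):
  seg 1: down by d9 = 33/2 → (0, -33/2)
  seg 2: up by d10 = -755/48 → (0, -1547/48)
  seg 3: down by d9 = 33/2 → (0, -2339/48)
  seg 4: left by d2 = 5/4 → (-5/4, -2339/48)
  seg 5: right by d10 = -755/48 → (-815/48, -2339/48)
  seg 6: left by d4 = 15 → (-1535/48, -2339/48)
  seg 7: up by d6 = -29/16 → (-1535/48, -1213/24)
  seg 8: left by d9 = 33/2 → (-2327/48, -1213/24)

d5 = -3/4
d6 = -29/16
d7 = 19/16
d8 = 7
d9 = 33/2
d10 = -755/48
d11 = -1763/144
endpoint = (-2327/48, -1213/24)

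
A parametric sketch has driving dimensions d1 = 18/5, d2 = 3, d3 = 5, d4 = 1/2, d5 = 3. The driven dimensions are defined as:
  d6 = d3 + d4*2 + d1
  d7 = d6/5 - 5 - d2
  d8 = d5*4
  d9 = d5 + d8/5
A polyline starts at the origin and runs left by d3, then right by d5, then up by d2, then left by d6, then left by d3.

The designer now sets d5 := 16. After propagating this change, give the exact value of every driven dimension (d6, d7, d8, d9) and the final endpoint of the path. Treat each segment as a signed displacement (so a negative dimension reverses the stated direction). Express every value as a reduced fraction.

d6 = 48/5
d7 = -152/25
d8 = 64
d9 = 144/5
endpoint = (-18/5, 3)

Apply edit: d5 := 16
  d6 = d3 + d4*2 + d1 = 48/5
  d7 = d6/5 - 5 - d2 = -152/25
  d8 = d5*4 = 64
  d9 = d5 + d8/5 = 144/5
Walk from origin (0, 0):
  seg 1: left by d3 = 5 → (-5, 0)
  seg 2: right by d5 = 16 → (11, 0)
  seg 3: up by d2 = 3 → (11, 3)
  seg 4: left by d6 = 48/5 → (7/5, 3)
  seg 5: left by d3 = 5 → (-18/5, 3)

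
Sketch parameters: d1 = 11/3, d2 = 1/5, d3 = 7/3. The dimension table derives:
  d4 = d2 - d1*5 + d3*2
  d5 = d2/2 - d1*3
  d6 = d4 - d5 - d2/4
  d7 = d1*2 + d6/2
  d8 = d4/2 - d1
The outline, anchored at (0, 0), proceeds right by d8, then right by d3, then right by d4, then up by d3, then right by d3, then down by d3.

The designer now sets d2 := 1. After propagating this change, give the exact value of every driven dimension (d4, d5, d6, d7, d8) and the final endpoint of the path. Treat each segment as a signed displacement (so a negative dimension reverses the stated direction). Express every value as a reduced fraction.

Apply edit: d2 := 1
  d4 = d2 - d1*5 + d3*2 = -38/3
  d5 = d2/2 - d1*3 = -21/2
  d6 = d4 - d5 - d2/4 = -29/12
  d7 = d1*2 + d6/2 = 49/8
  d8 = d4/2 - d1 = -10
Walk from origin (0, 0):
  seg 1: right by d8 = -10 → (-10, 0)
  seg 2: right by d3 = 7/3 → (-23/3, 0)
  seg 3: right by d4 = -38/3 → (-61/3, 0)
  seg 4: up by d3 = 7/3 → (-61/3, 7/3)
  seg 5: right by d3 = 7/3 → (-18, 7/3)
  seg 6: down by d3 = 7/3 → (-18, 0)

d4 = -38/3
d5 = -21/2
d6 = -29/12
d7 = 49/8
d8 = -10
endpoint = (-18, 0)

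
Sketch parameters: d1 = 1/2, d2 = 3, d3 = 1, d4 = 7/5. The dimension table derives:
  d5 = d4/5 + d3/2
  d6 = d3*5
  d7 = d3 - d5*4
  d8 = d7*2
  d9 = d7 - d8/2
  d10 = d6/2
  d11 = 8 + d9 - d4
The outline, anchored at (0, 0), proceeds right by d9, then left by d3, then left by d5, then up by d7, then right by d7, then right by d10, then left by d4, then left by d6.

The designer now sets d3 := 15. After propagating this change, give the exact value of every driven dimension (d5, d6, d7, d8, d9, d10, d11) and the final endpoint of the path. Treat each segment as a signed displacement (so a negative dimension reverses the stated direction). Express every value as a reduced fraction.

Apply edit: d3 := 15
  d5 = d4/5 + d3/2 = 389/50
  d6 = d3*5 = 75
  d7 = d3 - d5*4 = -403/25
  d8 = d7*2 = -806/25
  d9 = d7 - d8/2 = 0
  d10 = d6/2 = 75/2
  d11 = 8 + d9 - d4 = 33/5
Walk from origin (0, 0):
  seg 1: right by d9 = 0 → (0, 0)
  seg 2: left by d3 = 15 → (-15, 0)
  seg 3: left by d5 = 389/50 → (-1139/50, 0)
  seg 4: up by d7 = -403/25 → (-1139/50, -403/25)
  seg 5: right by d7 = -403/25 → (-389/10, -403/25)
  seg 6: right by d10 = 75/2 → (-7/5, -403/25)
  seg 7: left by d4 = 7/5 → (-14/5, -403/25)
  seg 8: left by d6 = 75 → (-389/5, -403/25)

d5 = 389/50
d6 = 75
d7 = -403/25
d8 = -806/25
d9 = 0
d10 = 75/2
d11 = 33/5
endpoint = (-389/5, -403/25)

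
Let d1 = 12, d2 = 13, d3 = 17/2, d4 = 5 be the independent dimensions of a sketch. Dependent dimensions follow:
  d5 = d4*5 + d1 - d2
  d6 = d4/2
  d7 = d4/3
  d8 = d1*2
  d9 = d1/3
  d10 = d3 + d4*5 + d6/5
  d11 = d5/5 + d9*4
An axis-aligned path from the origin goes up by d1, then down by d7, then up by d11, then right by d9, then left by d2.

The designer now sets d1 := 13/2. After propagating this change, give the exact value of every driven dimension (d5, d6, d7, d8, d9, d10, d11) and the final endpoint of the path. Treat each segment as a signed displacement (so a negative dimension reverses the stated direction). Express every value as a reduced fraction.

Apply edit: d1 := 13/2
  d5 = d4*5 + d1 - d2 = 37/2
  d6 = d4/2 = 5/2
  d7 = d4/3 = 5/3
  d8 = d1*2 = 13
  d9 = d1/3 = 13/6
  d10 = d3 + d4*5 + d6/5 = 34
  d11 = d5/5 + d9*4 = 371/30
Walk from origin (0, 0):
  seg 1: up by d1 = 13/2 → (0, 13/2)
  seg 2: down by d7 = 5/3 → (0, 29/6)
  seg 3: up by d11 = 371/30 → (0, 86/5)
  seg 4: right by d9 = 13/6 → (13/6, 86/5)
  seg 5: left by d2 = 13 → (-65/6, 86/5)

d5 = 37/2
d6 = 5/2
d7 = 5/3
d8 = 13
d9 = 13/6
d10 = 34
d11 = 371/30
endpoint = (-65/6, 86/5)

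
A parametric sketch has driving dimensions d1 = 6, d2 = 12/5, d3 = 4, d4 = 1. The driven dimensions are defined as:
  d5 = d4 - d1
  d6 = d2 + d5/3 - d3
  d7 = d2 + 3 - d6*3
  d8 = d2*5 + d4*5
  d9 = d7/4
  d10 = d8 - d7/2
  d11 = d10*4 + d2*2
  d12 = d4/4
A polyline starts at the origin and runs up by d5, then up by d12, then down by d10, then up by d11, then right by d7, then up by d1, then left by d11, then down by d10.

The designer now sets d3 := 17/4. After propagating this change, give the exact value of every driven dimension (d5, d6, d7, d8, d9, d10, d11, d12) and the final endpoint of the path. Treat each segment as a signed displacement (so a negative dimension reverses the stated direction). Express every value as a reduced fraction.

Apply edit: d3 := 17/4
  d5 = d4 - d1 = -5
  d6 = d2 + d5/3 - d3 = -211/60
  d7 = d2 + 3 - d6*3 = 319/20
  d8 = d2*5 + d4*5 = 17
  d9 = d7/4 = 319/80
  d10 = d8 - d7/2 = 361/40
  d11 = d10*4 + d2*2 = 409/10
  d12 = d4/4 = 1/4
Walk from origin (0, 0):
  seg 1: up by d5 = -5 → (0, -5)
  seg 2: up by d12 = 1/4 → (0, -19/4)
  seg 3: down by d10 = 361/40 → (0, -551/40)
  seg 4: up by d11 = 409/10 → (0, 217/8)
  seg 5: right by d7 = 319/20 → (319/20, 217/8)
  seg 6: up by d1 = 6 → (319/20, 265/8)
  seg 7: left by d11 = 409/10 → (-499/20, 265/8)
  seg 8: down by d10 = 361/40 → (-499/20, 241/10)

d5 = -5
d6 = -211/60
d7 = 319/20
d8 = 17
d9 = 319/80
d10 = 361/40
d11 = 409/10
d12 = 1/4
endpoint = (-499/20, 241/10)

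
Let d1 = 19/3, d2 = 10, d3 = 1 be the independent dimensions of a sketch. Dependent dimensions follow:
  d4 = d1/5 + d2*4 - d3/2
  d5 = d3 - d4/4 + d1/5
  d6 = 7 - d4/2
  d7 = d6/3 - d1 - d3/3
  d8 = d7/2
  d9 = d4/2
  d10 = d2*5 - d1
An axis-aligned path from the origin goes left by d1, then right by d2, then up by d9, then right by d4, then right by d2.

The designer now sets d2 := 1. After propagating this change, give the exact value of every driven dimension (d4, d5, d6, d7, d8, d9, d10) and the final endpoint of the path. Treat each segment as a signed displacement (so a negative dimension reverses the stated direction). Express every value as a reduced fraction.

d4 = 143/30
d5 = 43/40
d6 = 277/60
d7 = -923/180
d8 = -923/360
d9 = 143/60
d10 = -4/3
endpoint = (13/30, 143/60)

Apply edit: d2 := 1
  d4 = d1/5 + d2*4 - d3/2 = 143/30
  d5 = d3 - d4/4 + d1/5 = 43/40
  d6 = 7 - d4/2 = 277/60
  d7 = d6/3 - d1 - d3/3 = -923/180
  d8 = d7/2 = -923/360
  d9 = d4/2 = 143/60
  d10 = d2*5 - d1 = -4/3
Walk from origin (0, 0):
  seg 1: left by d1 = 19/3 → (-19/3, 0)
  seg 2: right by d2 = 1 → (-16/3, 0)
  seg 3: up by d9 = 143/60 → (-16/3, 143/60)
  seg 4: right by d4 = 143/30 → (-17/30, 143/60)
  seg 5: right by d2 = 1 → (13/30, 143/60)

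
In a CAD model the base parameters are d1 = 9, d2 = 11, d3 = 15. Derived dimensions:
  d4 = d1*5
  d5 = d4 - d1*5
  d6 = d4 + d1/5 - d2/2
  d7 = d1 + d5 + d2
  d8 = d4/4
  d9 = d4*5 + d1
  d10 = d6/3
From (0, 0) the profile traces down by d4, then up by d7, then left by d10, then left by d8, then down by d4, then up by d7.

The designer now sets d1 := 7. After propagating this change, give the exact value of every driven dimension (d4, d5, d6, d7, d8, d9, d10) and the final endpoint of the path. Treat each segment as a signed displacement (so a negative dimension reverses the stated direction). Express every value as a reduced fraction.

d4 = 35
d5 = 0
d6 = 309/10
d7 = 18
d8 = 35/4
d9 = 182
d10 = 103/10
endpoint = (-381/20, -34)

Apply edit: d1 := 7
  d4 = d1*5 = 35
  d5 = d4 - d1*5 = 0
  d6 = d4 + d1/5 - d2/2 = 309/10
  d7 = d1 + d5 + d2 = 18
  d8 = d4/4 = 35/4
  d9 = d4*5 + d1 = 182
  d10 = d6/3 = 103/10
Walk from origin (0, 0):
  seg 1: down by d4 = 35 → (0, -35)
  seg 2: up by d7 = 18 → (0, -17)
  seg 3: left by d10 = 103/10 → (-103/10, -17)
  seg 4: left by d8 = 35/4 → (-381/20, -17)
  seg 5: down by d4 = 35 → (-381/20, -52)
  seg 6: up by d7 = 18 → (-381/20, -34)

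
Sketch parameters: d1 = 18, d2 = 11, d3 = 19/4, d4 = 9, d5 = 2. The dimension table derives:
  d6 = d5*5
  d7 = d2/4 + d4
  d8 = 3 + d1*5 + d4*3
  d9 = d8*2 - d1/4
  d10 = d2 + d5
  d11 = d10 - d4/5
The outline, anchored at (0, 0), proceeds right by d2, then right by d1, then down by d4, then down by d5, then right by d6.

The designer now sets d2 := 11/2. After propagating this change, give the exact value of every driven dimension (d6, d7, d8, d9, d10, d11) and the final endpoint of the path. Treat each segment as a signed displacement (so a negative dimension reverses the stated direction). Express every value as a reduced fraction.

d6 = 10
d7 = 83/8
d8 = 120
d9 = 471/2
d10 = 15/2
d11 = 57/10
endpoint = (67/2, -11)

Apply edit: d2 := 11/2
  d6 = d5*5 = 10
  d7 = d2/4 + d4 = 83/8
  d8 = 3 + d1*5 + d4*3 = 120
  d9 = d8*2 - d1/4 = 471/2
  d10 = d2 + d5 = 15/2
  d11 = d10 - d4/5 = 57/10
Walk from origin (0, 0):
  seg 1: right by d2 = 11/2 → (11/2, 0)
  seg 2: right by d1 = 18 → (47/2, 0)
  seg 3: down by d4 = 9 → (47/2, -9)
  seg 4: down by d5 = 2 → (47/2, -11)
  seg 5: right by d6 = 10 → (67/2, -11)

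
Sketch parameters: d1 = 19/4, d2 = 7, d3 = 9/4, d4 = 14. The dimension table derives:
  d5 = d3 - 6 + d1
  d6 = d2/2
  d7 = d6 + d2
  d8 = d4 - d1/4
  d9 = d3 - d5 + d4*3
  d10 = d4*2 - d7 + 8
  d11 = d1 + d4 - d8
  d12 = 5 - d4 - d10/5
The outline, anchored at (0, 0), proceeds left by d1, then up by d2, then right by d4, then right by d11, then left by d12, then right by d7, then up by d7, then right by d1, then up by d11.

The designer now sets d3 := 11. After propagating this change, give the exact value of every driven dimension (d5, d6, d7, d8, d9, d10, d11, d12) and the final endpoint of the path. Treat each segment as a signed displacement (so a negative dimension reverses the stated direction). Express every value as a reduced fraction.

d5 = 39/4
d6 = 7/2
d7 = 21/2
d8 = 205/16
d9 = 173/4
d10 = 51/2
d11 = 95/16
d12 = -141/10
endpoint = (3563/80, 375/16)

Apply edit: d3 := 11
  d5 = d3 - 6 + d1 = 39/4
  d6 = d2/2 = 7/2
  d7 = d6 + d2 = 21/2
  d8 = d4 - d1/4 = 205/16
  d9 = d3 - d5 + d4*3 = 173/4
  d10 = d4*2 - d7 + 8 = 51/2
  d11 = d1 + d4 - d8 = 95/16
  d12 = 5 - d4 - d10/5 = -141/10
Walk from origin (0, 0):
  seg 1: left by d1 = 19/4 → (-19/4, 0)
  seg 2: up by d2 = 7 → (-19/4, 7)
  seg 3: right by d4 = 14 → (37/4, 7)
  seg 4: right by d11 = 95/16 → (243/16, 7)
  seg 5: left by d12 = -141/10 → (2343/80, 7)
  seg 6: right by d7 = 21/2 → (3183/80, 7)
  seg 7: up by d7 = 21/2 → (3183/80, 35/2)
  seg 8: right by d1 = 19/4 → (3563/80, 35/2)
  seg 9: up by d11 = 95/16 → (3563/80, 375/16)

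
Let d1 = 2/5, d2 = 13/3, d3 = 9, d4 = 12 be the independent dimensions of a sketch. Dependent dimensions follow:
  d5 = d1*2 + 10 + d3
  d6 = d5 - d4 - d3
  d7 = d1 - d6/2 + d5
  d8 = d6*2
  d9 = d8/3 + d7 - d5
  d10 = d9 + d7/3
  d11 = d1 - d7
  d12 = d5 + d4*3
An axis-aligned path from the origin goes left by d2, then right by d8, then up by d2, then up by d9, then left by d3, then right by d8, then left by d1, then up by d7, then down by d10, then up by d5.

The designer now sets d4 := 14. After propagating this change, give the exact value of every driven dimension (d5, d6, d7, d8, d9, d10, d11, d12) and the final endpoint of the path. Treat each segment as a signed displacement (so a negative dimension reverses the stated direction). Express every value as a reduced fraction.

d5 = 99/5
d6 = -16/5
d7 = 109/5
d8 = -32/5
d9 = -2/15
d10 = 107/15
d11 = -107/5
d12 = 309/5
endpoint = (-398/15, 116/3)

Apply edit: d4 := 14
  d5 = d1*2 + 10 + d3 = 99/5
  d6 = d5 - d4 - d3 = -16/5
  d7 = d1 - d6/2 + d5 = 109/5
  d8 = d6*2 = -32/5
  d9 = d8/3 + d7 - d5 = -2/15
  d10 = d9 + d7/3 = 107/15
  d11 = d1 - d7 = -107/5
  d12 = d5 + d4*3 = 309/5
Walk from origin (0, 0):
  seg 1: left by d2 = 13/3 → (-13/3, 0)
  seg 2: right by d8 = -32/5 → (-161/15, 0)
  seg 3: up by d2 = 13/3 → (-161/15, 13/3)
  seg 4: up by d9 = -2/15 → (-161/15, 21/5)
  seg 5: left by d3 = 9 → (-296/15, 21/5)
  seg 6: right by d8 = -32/5 → (-392/15, 21/5)
  seg 7: left by d1 = 2/5 → (-398/15, 21/5)
  seg 8: up by d7 = 109/5 → (-398/15, 26)
  seg 9: down by d10 = 107/15 → (-398/15, 283/15)
  seg 10: up by d5 = 99/5 → (-398/15, 116/3)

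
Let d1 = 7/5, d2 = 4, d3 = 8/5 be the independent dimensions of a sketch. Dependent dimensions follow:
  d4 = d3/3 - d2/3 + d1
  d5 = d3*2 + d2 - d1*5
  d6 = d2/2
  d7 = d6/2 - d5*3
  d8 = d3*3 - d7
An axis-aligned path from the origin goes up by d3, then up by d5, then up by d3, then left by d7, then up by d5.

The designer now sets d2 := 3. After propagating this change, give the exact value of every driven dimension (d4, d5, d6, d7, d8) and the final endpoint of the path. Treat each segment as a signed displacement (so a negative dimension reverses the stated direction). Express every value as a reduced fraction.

d4 = 14/15
d5 = -4/5
d6 = 3/2
d7 = 63/20
d8 = 33/20
endpoint = (-63/20, 8/5)

Apply edit: d2 := 3
  d4 = d3/3 - d2/3 + d1 = 14/15
  d5 = d3*2 + d2 - d1*5 = -4/5
  d6 = d2/2 = 3/2
  d7 = d6/2 - d5*3 = 63/20
  d8 = d3*3 - d7 = 33/20
Walk from origin (0, 0):
  seg 1: up by d3 = 8/5 → (0, 8/5)
  seg 2: up by d5 = -4/5 → (0, 4/5)
  seg 3: up by d3 = 8/5 → (0, 12/5)
  seg 4: left by d7 = 63/20 → (-63/20, 12/5)
  seg 5: up by d5 = -4/5 → (-63/20, 8/5)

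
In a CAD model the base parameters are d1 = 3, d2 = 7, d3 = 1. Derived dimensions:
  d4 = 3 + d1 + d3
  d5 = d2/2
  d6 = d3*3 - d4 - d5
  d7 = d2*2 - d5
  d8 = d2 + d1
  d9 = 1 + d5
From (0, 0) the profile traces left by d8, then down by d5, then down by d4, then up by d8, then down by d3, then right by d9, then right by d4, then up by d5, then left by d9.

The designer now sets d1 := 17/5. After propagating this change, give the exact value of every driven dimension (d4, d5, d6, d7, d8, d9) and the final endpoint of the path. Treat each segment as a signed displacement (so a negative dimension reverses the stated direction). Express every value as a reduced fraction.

Apply edit: d1 := 17/5
  d4 = 3 + d1 + d3 = 37/5
  d5 = d2/2 = 7/2
  d6 = d3*3 - d4 - d5 = -79/10
  d7 = d2*2 - d5 = 21/2
  d8 = d2 + d1 = 52/5
  d9 = 1 + d5 = 9/2
Walk from origin (0, 0):
  seg 1: left by d8 = 52/5 → (-52/5, 0)
  seg 2: down by d5 = 7/2 → (-52/5, -7/2)
  seg 3: down by d4 = 37/5 → (-52/5, -109/10)
  seg 4: up by d8 = 52/5 → (-52/5, -1/2)
  seg 5: down by d3 = 1 → (-52/5, -3/2)
  seg 6: right by d9 = 9/2 → (-59/10, -3/2)
  seg 7: right by d4 = 37/5 → (3/2, -3/2)
  seg 8: up by d5 = 7/2 → (3/2, 2)
  seg 9: left by d9 = 9/2 → (-3, 2)

d4 = 37/5
d5 = 7/2
d6 = -79/10
d7 = 21/2
d8 = 52/5
d9 = 9/2
endpoint = (-3, 2)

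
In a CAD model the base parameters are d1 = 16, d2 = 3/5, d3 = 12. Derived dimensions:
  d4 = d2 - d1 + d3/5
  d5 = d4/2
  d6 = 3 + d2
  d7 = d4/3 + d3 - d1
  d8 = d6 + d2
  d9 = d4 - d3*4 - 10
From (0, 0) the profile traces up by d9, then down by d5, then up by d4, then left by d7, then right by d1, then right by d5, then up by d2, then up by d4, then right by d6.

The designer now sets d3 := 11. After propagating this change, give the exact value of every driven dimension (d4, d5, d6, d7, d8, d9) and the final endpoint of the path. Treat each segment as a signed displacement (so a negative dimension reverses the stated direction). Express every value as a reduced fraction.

Apply edit: d3 := 11
  d4 = d2 - d1 + d3/5 = -66/5
  d5 = d4/2 = -33/5
  d6 = 3 + d2 = 18/5
  d7 = d4/3 + d3 - d1 = -47/5
  d8 = d6 + d2 = 21/5
  d9 = d4 - d3*4 - 10 = -336/5
Walk from origin (0, 0):
  seg 1: up by d9 = -336/5 → (0, -336/5)
  seg 2: down by d5 = -33/5 → (0, -303/5)
  seg 3: up by d4 = -66/5 → (0, -369/5)
  seg 4: left by d7 = -47/5 → (47/5, -369/5)
  seg 5: right by d1 = 16 → (127/5, -369/5)
  seg 6: right by d5 = -33/5 → (94/5, -369/5)
  seg 7: up by d2 = 3/5 → (94/5, -366/5)
  seg 8: up by d4 = -66/5 → (94/5, -432/5)
  seg 9: right by d6 = 18/5 → (112/5, -432/5)

d4 = -66/5
d5 = -33/5
d6 = 18/5
d7 = -47/5
d8 = 21/5
d9 = -336/5
endpoint = (112/5, -432/5)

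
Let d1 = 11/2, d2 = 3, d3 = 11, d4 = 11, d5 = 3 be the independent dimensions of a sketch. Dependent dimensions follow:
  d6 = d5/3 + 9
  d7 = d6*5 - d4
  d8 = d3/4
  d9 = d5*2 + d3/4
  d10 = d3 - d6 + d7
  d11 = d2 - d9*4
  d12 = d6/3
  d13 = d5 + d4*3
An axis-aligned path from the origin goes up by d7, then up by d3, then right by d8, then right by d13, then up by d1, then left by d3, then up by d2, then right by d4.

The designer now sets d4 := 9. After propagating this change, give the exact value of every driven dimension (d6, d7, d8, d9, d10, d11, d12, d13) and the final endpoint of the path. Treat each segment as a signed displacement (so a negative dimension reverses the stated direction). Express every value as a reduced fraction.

Apply edit: d4 := 9
  d6 = d5/3 + 9 = 10
  d7 = d6*5 - d4 = 41
  d8 = d3/4 = 11/4
  d9 = d5*2 + d3/4 = 35/4
  d10 = d3 - d6 + d7 = 42
  d11 = d2 - d9*4 = -32
  d12 = d6/3 = 10/3
  d13 = d5 + d4*3 = 30
Walk from origin (0, 0):
  seg 1: up by d7 = 41 → (0, 41)
  seg 2: up by d3 = 11 → (0, 52)
  seg 3: right by d8 = 11/4 → (11/4, 52)
  seg 4: right by d13 = 30 → (131/4, 52)
  seg 5: up by d1 = 11/2 → (131/4, 115/2)
  seg 6: left by d3 = 11 → (87/4, 115/2)
  seg 7: up by d2 = 3 → (87/4, 121/2)
  seg 8: right by d4 = 9 → (123/4, 121/2)

d6 = 10
d7 = 41
d8 = 11/4
d9 = 35/4
d10 = 42
d11 = -32
d12 = 10/3
d13 = 30
endpoint = (123/4, 121/2)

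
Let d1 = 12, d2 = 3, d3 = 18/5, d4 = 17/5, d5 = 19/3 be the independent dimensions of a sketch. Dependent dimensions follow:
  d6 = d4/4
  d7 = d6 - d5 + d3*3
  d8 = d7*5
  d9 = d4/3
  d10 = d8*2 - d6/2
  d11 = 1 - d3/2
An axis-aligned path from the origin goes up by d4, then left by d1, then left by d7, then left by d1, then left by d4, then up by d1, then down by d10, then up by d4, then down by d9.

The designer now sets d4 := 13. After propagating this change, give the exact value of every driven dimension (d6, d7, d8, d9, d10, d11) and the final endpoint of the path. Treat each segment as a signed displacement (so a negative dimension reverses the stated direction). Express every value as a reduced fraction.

Apply edit: d4 := 13
  d6 = d4/4 = 13/4
  d7 = d6 - d5 + d3*3 = 463/60
  d8 = d7*5 = 463/12
  d9 = d4/3 = 13/3
  d10 = d8*2 - d6/2 = 1813/24
  d11 = 1 - d3/2 = -4/5
Walk from origin (0, 0):
  seg 1: up by d4 = 13 → (0, 13)
  seg 2: left by d1 = 12 → (-12, 13)
  seg 3: left by d7 = 463/60 → (-1183/60, 13)
  seg 4: left by d1 = 12 → (-1903/60, 13)
  seg 5: left by d4 = 13 → (-2683/60, 13)
  seg 6: up by d1 = 12 → (-2683/60, 25)
  seg 7: down by d10 = 1813/24 → (-2683/60, -1213/24)
  seg 8: up by d4 = 13 → (-2683/60, -901/24)
  seg 9: down by d9 = 13/3 → (-2683/60, -335/8)

d6 = 13/4
d7 = 463/60
d8 = 463/12
d9 = 13/3
d10 = 1813/24
d11 = -4/5
endpoint = (-2683/60, -335/8)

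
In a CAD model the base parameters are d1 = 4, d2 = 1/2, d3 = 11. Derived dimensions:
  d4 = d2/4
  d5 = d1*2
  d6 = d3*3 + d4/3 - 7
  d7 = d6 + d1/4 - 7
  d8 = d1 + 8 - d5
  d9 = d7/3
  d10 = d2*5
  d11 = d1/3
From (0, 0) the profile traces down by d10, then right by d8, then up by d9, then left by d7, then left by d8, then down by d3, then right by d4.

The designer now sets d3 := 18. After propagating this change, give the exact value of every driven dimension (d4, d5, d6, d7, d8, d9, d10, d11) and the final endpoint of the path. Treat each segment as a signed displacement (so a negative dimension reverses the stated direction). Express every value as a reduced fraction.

d4 = 1/8
d5 = 8
d6 = 1129/24
d7 = 985/24
d8 = 4
d9 = 985/72
d10 = 5/2
d11 = 4/3
endpoint = (-491/12, -491/72)

Apply edit: d3 := 18
  d4 = d2/4 = 1/8
  d5 = d1*2 = 8
  d6 = d3*3 + d4/3 - 7 = 1129/24
  d7 = d6 + d1/4 - 7 = 985/24
  d8 = d1 + 8 - d5 = 4
  d9 = d7/3 = 985/72
  d10 = d2*5 = 5/2
  d11 = d1/3 = 4/3
Walk from origin (0, 0):
  seg 1: down by d10 = 5/2 → (0, -5/2)
  seg 2: right by d8 = 4 → (4, -5/2)
  seg 3: up by d9 = 985/72 → (4, 805/72)
  seg 4: left by d7 = 985/24 → (-889/24, 805/72)
  seg 5: left by d8 = 4 → (-985/24, 805/72)
  seg 6: down by d3 = 18 → (-985/24, -491/72)
  seg 7: right by d4 = 1/8 → (-491/12, -491/72)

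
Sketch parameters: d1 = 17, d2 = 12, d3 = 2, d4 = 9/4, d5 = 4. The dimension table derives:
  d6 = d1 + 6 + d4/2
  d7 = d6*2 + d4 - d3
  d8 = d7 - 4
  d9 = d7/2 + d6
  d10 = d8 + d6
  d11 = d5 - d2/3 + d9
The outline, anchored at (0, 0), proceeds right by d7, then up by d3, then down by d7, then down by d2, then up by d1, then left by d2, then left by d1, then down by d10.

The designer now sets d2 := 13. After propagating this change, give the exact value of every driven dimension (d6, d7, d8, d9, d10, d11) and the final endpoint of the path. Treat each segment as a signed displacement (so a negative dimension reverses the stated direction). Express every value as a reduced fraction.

Apply edit: d2 := 13
  d6 = d1 + 6 + d4/2 = 193/8
  d7 = d6*2 + d4 - d3 = 97/2
  d8 = d7 - 4 = 89/2
  d9 = d7/2 + d6 = 387/8
  d10 = d8 + d6 = 549/8
  d11 = d5 - d2/3 + d9 = 1153/24
Walk from origin (0, 0):
  seg 1: right by d7 = 97/2 → (97/2, 0)
  seg 2: up by d3 = 2 → (97/2, 2)
  seg 3: down by d7 = 97/2 → (97/2, -93/2)
  seg 4: down by d2 = 13 → (97/2, -119/2)
  seg 5: up by d1 = 17 → (97/2, -85/2)
  seg 6: left by d2 = 13 → (71/2, -85/2)
  seg 7: left by d1 = 17 → (37/2, -85/2)
  seg 8: down by d10 = 549/8 → (37/2, -889/8)

d6 = 193/8
d7 = 97/2
d8 = 89/2
d9 = 387/8
d10 = 549/8
d11 = 1153/24
endpoint = (37/2, -889/8)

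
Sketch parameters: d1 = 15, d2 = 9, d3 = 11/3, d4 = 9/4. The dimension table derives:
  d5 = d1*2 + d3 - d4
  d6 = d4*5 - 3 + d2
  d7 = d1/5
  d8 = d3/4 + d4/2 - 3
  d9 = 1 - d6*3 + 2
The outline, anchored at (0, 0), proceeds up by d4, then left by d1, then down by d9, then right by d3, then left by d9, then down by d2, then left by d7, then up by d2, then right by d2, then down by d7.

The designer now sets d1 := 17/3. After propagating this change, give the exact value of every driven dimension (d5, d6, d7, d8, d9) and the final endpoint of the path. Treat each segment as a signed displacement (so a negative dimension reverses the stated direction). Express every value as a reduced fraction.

d5 = 51/4
d6 = 69/4
d7 = 17/15
d8 = -23/24
d9 = -195/4
endpoint = (3277/60, 748/15)

Apply edit: d1 := 17/3
  d5 = d1*2 + d3 - d4 = 51/4
  d6 = d4*5 - 3 + d2 = 69/4
  d7 = d1/5 = 17/15
  d8 = d3/4 + d4/2 - 3 = -23/24
  d9 = 1 - d6*3 + 2 = -195/4
Walk from origin (0, 0):
  seg 1: up by d4 = 9/4 → (0, 9/4)
  seg 2: left by d1 = 17/3 → (-17/3, 9/4)
  seg 3: down by d9 = -195/4 → (-17/3, 51)
  seg 4: right by d3 = 11/3 → (-2, 51)
  seg 5: left by d9 = -195/4 → (187/4, 51)
  seg 6: down by d2 = 9 → (187/4, 42)
  seg 7: left by d7 = 17/15 → (2737/60, 42)
  seg 8: up by d2 = 9 → (2737/60, 51)
  seg 9: right by d2 = 9 → (3277/60, 51)
  seg 10: down by d7 = 17/15 → (3277/60, 748/15)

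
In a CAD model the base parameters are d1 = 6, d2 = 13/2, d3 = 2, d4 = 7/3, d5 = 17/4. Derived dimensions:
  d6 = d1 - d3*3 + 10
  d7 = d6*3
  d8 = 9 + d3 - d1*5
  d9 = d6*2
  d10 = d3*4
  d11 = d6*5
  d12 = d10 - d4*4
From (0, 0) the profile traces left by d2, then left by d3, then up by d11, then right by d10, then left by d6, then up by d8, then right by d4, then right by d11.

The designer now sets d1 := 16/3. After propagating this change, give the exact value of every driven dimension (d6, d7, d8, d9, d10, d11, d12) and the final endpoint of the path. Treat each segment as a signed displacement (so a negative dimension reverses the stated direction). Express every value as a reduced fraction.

Apply edit: d1 := 16/3
  d6 = d1 - d3*3 + 10 = 28/3
  d7 = d6*3 = 28
  d8 = 9 + d3 - d1*5 = -47/3
  d9 = d6*2 = 56/3
  d10 = d3*4 = 8
  d11 = d6*5 = 140/3
  d12 = d10 - d4*4 = -4/3
Walk from origin (0, 0):
  seg 1: left by d2 = 13/2 → (-13/2, 0)
  seg 2: left by d3 = 2 → (-17/2, 0)
  seg 3: up by d11 = 140/3 → (-17/2, 140/3)
  seg 4: right by d10 = 8 → (-1/2, 140/3)
  seg 5: left by d6 = 28/3 → (-59/6, 140/3)
  seg 6: up by d8 = -47/3 → (-59/6, 31)
  seg 7: right by d4 = 7/3 → (-15/2, 31)
  seg 8: right by d11 = 140/3 → (235/6, 31)

d6 = 28/3
d7 = 28
d8 = -47/3
d9 = 56/3
d10 = 8
d11 = 140/3
d12 = -4/3
endpoint = (235/6, 31)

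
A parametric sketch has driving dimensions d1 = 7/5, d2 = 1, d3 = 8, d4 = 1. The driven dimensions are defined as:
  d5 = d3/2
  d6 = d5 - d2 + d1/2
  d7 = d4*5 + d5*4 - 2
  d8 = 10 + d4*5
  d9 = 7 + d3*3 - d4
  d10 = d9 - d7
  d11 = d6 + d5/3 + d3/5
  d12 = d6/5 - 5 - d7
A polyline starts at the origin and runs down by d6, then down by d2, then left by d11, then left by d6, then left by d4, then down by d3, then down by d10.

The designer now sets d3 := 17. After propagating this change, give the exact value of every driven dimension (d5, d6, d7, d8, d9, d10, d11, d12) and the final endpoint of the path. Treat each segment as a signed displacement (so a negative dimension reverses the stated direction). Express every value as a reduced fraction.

Apply edit: d3 := 17
  d5 = d3/2 = 17/2
  d6 = d5 - d2 + d1/2 = 41/5
  d7 = d4*5 + d5*4 - 2 = 37
  d8 = 10 + d4*5 = 15
  d9 = 7 + d3*3 - d4 = 57
  d10 = d9 - d7 = 20
  d11 = d6 + d5/3 + d3/5 = 433/30
  d12 = d6/5 - 5 - d7 = -1009/25
Walk from origin (0, 0):
  seg 1: down by d6 = 41/5 → (0, -41/5)
  seg 2: down by d2 = 1 → (0, -46/5)
  seg 3: left by d11 = 433/30 → (-433/30, -46/5)
  seg 4: left by d6 = 41/5 → (-679/30, -46/5)
  seg 5: left by d4 = 1 → (-709/30, -46/5)
  seg 6: down by d3 = 17 → (-709/30, -131/5)
  seg 7: down by d10 = 20 → (-709/30, -231/5)

d5 = 17/2
d6 = 41/5
d7 = 37
d8 = 15
d9 = 57
d10 = 20
d11 = 433/30
d12 = -1009/25
endpoint = (-709/30, -231/5)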